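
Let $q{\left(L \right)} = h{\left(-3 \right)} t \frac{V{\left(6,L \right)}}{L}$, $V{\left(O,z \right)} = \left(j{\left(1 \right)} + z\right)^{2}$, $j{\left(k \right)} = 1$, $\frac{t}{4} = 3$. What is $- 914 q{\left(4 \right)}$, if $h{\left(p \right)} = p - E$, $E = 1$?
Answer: $274200$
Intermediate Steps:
$t = 12$ ($t = 4 \cdot 3 = 12$)
$h{\left(p \right)} = -1 + p$ ($h{\left(p \right)} = p - 1 = -1 + p$)
$V{\left(O,z \right)} = \left(1 + z\right)^{2}$
$q{\left(L \right)} = - \frac{48 \left(1 + L\right)^{2}}{L}$ ($q{\left(L \right)} = \left(-1 - 3\right) 12 \frac{\left(1 + L\right)^{2}}{L} = \left(-4\right) 12 \frac{\left(1 + L\right)^{2}}{L} = - 48 \frac{\left(1 + L\right)^{2}}{L} = - \frac{48 \left(1 + L\right)^{2}}{L}$)
$- 914 q{\left(4 \right)} = - 914 \left(- \frac{48 \left(1 + 4\right)^{2}}{4}\right) = - 914 \left(\left(-48\right) \frac{1}{4} \cdot 5^{2}\right) = - 914 \left(\left(-48\right) \frac{1}{4} \cdot 25\right) = \left(-914\right) \left(-300\right) = 274200$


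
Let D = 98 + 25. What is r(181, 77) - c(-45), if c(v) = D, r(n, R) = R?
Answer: -46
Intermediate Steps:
D = 123
c(v) = 123
r(181, 77) - c(-45) = 77 - 1*123 = 77 - 123 = -46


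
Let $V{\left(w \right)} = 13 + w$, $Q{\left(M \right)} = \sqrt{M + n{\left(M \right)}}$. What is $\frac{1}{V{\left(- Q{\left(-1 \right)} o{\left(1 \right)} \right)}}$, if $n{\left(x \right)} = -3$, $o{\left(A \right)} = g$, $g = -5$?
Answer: $\frac{13}{269} - \frac{10 i}{269} \approx 0.048327 - 0.037175 i$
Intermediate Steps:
$o{\left(A \right)} = -5$
$Q{\left(M \right)} = \sqrt{-3 + M}$ ($Q{\left(M \right)} = \sqrt{M - 3} = \sqrt{-3 + M}$)
$\frac{1}{V{\left(- Q{\left(-1 \right)} o{\left(1 \right)} \right)}} = \frac{1}{13 + - \sqrt{-3 - 1} \left(-5\right)} = \frac{1}{13 + - \sqrt{-4} \left(-5\right)} = \frac{1}{13 + - 2 i \left(-5\right)} = \frac{1}{13 + 10 i} = \frac{13 - 10 i}{269}$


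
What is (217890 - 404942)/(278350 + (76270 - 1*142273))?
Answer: -187052/212347 ≈ -0.88088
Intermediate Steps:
(217890 - 404942)/(278350 + (76270 - 1*142273)) = -187052/(278350 + (76270 - 142273)) = -187052/(278350 - 66003) = -187052/212347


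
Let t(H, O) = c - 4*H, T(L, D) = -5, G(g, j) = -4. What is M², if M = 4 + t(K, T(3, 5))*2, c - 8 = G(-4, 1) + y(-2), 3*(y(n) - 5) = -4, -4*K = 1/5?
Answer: 87616/225 ≈ 389.40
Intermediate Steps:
K = -1/20 (K = -¼/5 = -¼*⅕ = -1/20 ≈ -0.050000)
y(n) = 11/3 (y(n) = 5 + (⅓)*(-4) = 5 - 4/3 = 11/3)
c = 23/3 (c = 8 + (-4 + 11/3) = 8 - ⅓ = 23/3 ≈ 7.6667)
t(H, O) = 23/3 - 4*H
M = 296/15 (M = 4 + (23/3 - 4*(-1/20))*2 = 4 + (23/3 + ⅕)*2 = 4 + (118/15)*2 = 4 + 236/15 = 296/15 ≈ 19.733)
M² = (296/15)² = 87616/225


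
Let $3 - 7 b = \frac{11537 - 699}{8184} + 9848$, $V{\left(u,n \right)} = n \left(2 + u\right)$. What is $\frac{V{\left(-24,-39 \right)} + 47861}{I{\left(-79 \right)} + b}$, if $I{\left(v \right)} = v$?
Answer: $- \frac{1395507036}{42554035} \approx -32.794$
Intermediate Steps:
$b = - \frac{40291159}{28644}$ ($b = \frac{3}{7} - \frac{\frac{11537 - 699}{8184} + 9848}{7} = \frac{3}{7} - \frac{\left(11537 - 699\right) \frac{1}{8184} + 9848}{7} = \frac{3}{7} - \frac{10838 \cdot \frac{1}{8184} + 9848}{7} = \frac{3}{7} - \frac{\frac{5419}{4092} + 9848}{7} = \frac{3}{7} - \frac{40303435}{28644} = - \frac{40291159}{28644} \approx -1406.6$)
$\frac{V{\left(-24,-39 \right)} + 47861}{I{\left(-79 \right)} + b} = \frac{- 39 \left(2 - 24\right) + 47861}{-79 - \frac{40291159}{28644}} = \frac{\left(-39\right) \left(-22\right) + 47861}{- \frac{42554035}{28644}} = \left(858 + 47861\right) \left(- \frac{28644}{42554035}\right) = 48719 \left(- \frac{28644}{42554035}\right) = - \frac{1395507036}{42554035}$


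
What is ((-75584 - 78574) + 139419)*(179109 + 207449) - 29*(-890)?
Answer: -5697452552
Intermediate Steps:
((-75584 - 78574) + 139419)*(179109 + 207449) - 29*(-890) = (-154158 + 139419)*386558 - 1*(-25810) = -14739*386558 + 25810 = -5697478362 + 25810 = -5697452552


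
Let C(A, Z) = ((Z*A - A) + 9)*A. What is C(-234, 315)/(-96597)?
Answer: -1910142/10733 ≈ -177.97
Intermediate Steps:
C(A, Z) = A*(9 - A + A*Z) (C(A, Z) = ((A*Z - A) + 9)*A = ((-A + A*Z) + 9)*A = (9 - A + A*Z)*A = A*(9 - A + A*Z))
C(-234, 315)/(-96597) = -234*(9 - 1*(-234) - 234*315)/(-96597) = -234*(9 + 234 - 73710)*(-1/96597) = -234*(-73467)*(-1/96597) = 17191278*(-1/96597) = -1910142/10733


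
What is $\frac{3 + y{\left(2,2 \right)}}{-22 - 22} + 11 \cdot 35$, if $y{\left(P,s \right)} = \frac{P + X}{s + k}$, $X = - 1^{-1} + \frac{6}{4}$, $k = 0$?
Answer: $\frac{67743}{176} \approx 384.9$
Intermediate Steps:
$X = \frac{1}{2}$ ($X = \left(-1\right) 1 + 6 \cdot \frac{1}{4} = -1 + \frac{3}{2} = \frac{1}{2} \approx 0.5$)
$y{\left(P,s \right)} = \frac{\frac{1}{2} + P}{s}$ ($y{\left(P,s \right)} = \frac{P + \frac{1}{2}}{s + 0} = \frac{\frac{1}{2} + P}{s}$)
$\frac{3 + y{\left(2,2 \right)}}{-22 - 22} + 11 \cdot 35 = \frac{3 + \frac{\frac{1}{2} + 2}{2}}{-22 - 22} + 11 \cdot 35 = \frac{3 + \frac{1}{2} \cdot \frac{5}{2}}{-44} + 385 = \left(3 + \frac{5}{4}\right) \left(- \frac{1}{44}\right) + 385 = \frac{17}{4} \left(- \frac{1}{44}\right) + 385 = - \frac{17}{176} + 385 = \frac{67743}{176}$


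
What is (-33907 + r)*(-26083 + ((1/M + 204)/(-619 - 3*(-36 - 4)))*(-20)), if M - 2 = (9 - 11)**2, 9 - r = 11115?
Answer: 1757037487013/1497 ≈ 1.1737e+9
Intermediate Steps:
r = -11106 (r = 9 - 1*11115 = 9 - 11115 = -11106)
M = 6 (M = 2 + (9 - 11)**2 = 2 + (-2)**2 = 2 + 4 = 6)
(-33907 + r)*(-26083 + ((1/M + 204)/(-619 - 3*(-36 - 4)))*(-20)) = (-33907 - 11106)*(-26083 + ((1/6 + 204)/(-619 - 3*(-36 - 4)))*(-20)) = -45013*(-26083 + ((1/6 + 204)/(-619 - 3*(-40)))*(-20)) = -45013*(-26083 + (1225/(6*(-619 + 120)))*(-20)) = -45013*(-26083 + ((1225/6)/(-499))*(-20)) = -45013*(-26083 + ((1225/6)*(-1/499))*(-20)) = -45013*(-26083 - 1225/2994*(-20)) = -45013*(-26083 + 12250/1497) = -45013*(-39034001/1497) = 1757037487013/1497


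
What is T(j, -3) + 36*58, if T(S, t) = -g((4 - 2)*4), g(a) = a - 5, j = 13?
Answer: 2085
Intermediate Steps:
g(a) = -5 + a
T(S, t) = -3 (T(S, t) = -(-5 + (4 - 2)*4) = -(-5 + 2*4) = -(-5 + 8) = -1*3 = -3)
T(j, -3) + 36*58 = -3 + 36*58 = -3 + 2088 = 2085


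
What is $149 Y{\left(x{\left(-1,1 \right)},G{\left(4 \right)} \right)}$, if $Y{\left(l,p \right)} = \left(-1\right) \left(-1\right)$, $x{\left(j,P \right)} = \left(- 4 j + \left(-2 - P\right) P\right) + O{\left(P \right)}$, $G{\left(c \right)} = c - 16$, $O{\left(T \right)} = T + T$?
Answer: $149$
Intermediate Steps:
$O{\left(T \right)} = 2 T$
$G{\left(c \right)} = -16 + c$ ($G{\left(c \right)} = c - 16 = -16 + c$)
$x{\left(j,P \right)} = - 4 j + 2 P + P \left(-2 - P\right)$ ($x{\left(j,P \right)} = \left(- 4 j + \left(-2 - P\right) P\right) + 2 P = \left(- 4 j + P \left(-2 - P\right)\right) + 2 P = - 4 j + 2 P + P \left(-2 - P\right)$)
$Y{\left(l,p \right)} = 1$
$149 Y{\left(x{\left(-1,1 \right)},G{\left(4 \right)} \right)} = 149 \cdot 1 = 149$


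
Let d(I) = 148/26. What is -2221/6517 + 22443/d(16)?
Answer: 1901229049/482258 ≈ 3942.3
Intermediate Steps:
d(I) = 74/13 (d(I) = 148*(1/26) = 74/13)
-2221/6517 + 22443/d(16) = -2221/6517 + 22443/(74/13) = -2221*1/6517 + 22443*(13/74) = -2221/6517 + 291759/74 = 1901229049/482258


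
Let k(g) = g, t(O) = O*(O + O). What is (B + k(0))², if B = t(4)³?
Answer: 1073741824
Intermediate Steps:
t(O) = 2*O² (t(O) = O*(2*O) = 2*O²)
B = 32768 (B = (2*4²)³ = (2*16)³ = 32³ = 32768)
(B + k(0))² = (32768 + 0)² = 32768² = 1073741824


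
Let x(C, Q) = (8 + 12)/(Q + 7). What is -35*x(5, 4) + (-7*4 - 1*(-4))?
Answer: -964/11 ≈ -87.636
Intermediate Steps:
x(C, Q) = 20/(7 + Q)
-35*x(5, 4) + (-7*4 - 1*(-4)) = -700/(7 + 4) + (-7*4 - 1*(-4)) = -700/11 + (-28 + 4) = -700/11 - 24 = -964/11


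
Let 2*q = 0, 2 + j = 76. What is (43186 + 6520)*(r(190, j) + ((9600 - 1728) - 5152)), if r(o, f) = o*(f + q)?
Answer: 834066680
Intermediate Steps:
j = 74 (j = -2 + 76 = 74)
q = 0 (q = (1/2)*0 = 0)
r(o, f) = f*o (r(o, f) = o*(f + 0) = o*f = f*o)
(43186 + 6520)*(r(190, j) + ((9600 - 1728) - 5152)) = (43186 + 6520)*(74*190 + ((9600 - 1728) - 5152)) = 49706*(14060 + (7872 - 5152)) = 49706*(14060 + 2720) = 49706*16780 = 834066680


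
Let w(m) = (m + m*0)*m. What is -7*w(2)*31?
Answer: -868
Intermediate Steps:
w(m) = m**2 (w(m) = (m + 0)*m = m*m = m**2)
-7*w(2)*31 = -7*2**2*31 = -7*4*31 = -28*31 = -868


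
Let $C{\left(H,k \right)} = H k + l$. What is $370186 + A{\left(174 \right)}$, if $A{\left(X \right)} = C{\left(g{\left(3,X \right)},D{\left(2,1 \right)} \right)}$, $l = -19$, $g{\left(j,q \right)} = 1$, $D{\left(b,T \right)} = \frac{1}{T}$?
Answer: $370168$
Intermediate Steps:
$C{\left(H,k \right)} = -19 + H k$ ($C{\left(H,k \right)} = H k - 19 = -19 + H k$)
$A{\left(X \right)} = -18$ ($A{\left(X \right)} = -19 + 1 \cdot 1^{-1} = -19 + 1 \cdot 1 = -19 + 1 = -18$)
$370186 + A{\left(174 \right)} = 370186 - 18 = 370168$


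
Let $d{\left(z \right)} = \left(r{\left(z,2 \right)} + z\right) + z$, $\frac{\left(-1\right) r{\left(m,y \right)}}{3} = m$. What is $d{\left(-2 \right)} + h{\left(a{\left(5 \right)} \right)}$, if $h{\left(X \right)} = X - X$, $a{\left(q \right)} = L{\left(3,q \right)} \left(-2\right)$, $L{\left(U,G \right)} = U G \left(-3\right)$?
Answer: $2$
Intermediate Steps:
$L{\left(U,G \right)} = - 3 G U$ ($L{\left(U,G \right)} = G U \left(-3\right) = - 3 G U$)
$r{\left(m,y \right)} = - 3 m$
$a{\left(q \right)} = 18 q$ ($a{\left(q \right)} = \left(-3\right) q 3 \left(-2\right) = - 9 q \left(-2\right) = 18 q$)
$h{\left(X \right)} = 0$
$d{\left(z \right)} = - z$ ($d{\left(z \right)} = \left(- 3 z + z\right) + z = - 2 z + z = - z$)
$d{\left(-2 \right)} + h{\left(a{\left(5 \right)} \right)} = \left(-1\right) \left(-2\right) + 0 = 2 + 0 = 2$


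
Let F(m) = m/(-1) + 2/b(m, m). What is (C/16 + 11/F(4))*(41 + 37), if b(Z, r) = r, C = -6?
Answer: -7683/28 ≈ -274.39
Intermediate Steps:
F(m) = -m + 2/m (F(m) = m/(-1) + 2/m = m*(-1) + 2/m = -m + 2/m)
(C/16 + 11/F(4))*(41 + 37) = (-6/16 + 11/(-1*4 + 2/4))*(41 + 37) = (-6*1/16 + 11/(-4 + 2*(1/4)))*78 = (-3/8 + 11/(-4 + 1/2))*78 = (-3/8 + 11/(-7/2))*78 = (-3/8 + 11*(-2/7))*78 = (-3/8 - 22/7)*78 = -197/56*78 = -7683/28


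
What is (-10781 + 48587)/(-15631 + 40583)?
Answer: 18903/12476 ≈ 1.5151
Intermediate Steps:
(-10781 + 48587)/(-15631 + 40583) = 37806/24952 = 37806*(1/24952) = 18903/12476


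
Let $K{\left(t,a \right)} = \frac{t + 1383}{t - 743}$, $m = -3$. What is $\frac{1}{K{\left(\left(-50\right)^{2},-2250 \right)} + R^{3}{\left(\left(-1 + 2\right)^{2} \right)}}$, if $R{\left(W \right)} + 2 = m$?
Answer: $- \frac{1757}{215742} \approx -0.008144$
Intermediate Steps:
$R{\left(W \right)} = -5$ ($R{\left(W \right)} = -2 - 3 = -5$)
$K{\left(t,a \right)} = \frac{1383 + t}{-743 + t}$
$\frac{1}{K{\left(\left(-50\right)^{2},-2250 \right)} + R^{3}{\left(\left(-1 + 2\right)^{2} \right)}} = \frac{1}{\frac{1383 + \left(-50\right)^{2}}{-743 + \left(-50\right)^{2}} + \left(-5\right)^{3}} = \frac{1}{\frac{1383 + 2500}{-743 + 2500} - 125} = \frac{1}{\frac{1}{1757} \cdot 3883 - 125} = \frac{1}{\frac{3883}{1757} - 125} = \frac{1}{- \frac{215742}{1757}} = - \frac{1757}{215742}$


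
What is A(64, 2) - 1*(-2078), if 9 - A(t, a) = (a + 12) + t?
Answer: 2009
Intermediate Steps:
A(t, a) = -3 - a - t (A(t, a) = 9 - ((a + 12) + t) = 9 - ((12 + a) + t) = 9 - (12 + a + t) = 9 + (-12 - a - t) = -3 - a - t)
A(64, 2) - 1*(-2078) = (-3 - 1*2 - 1*64) - 1*(-2078) = (-3 - 2 - 64) + 2078 = -69 + 2078 = 2009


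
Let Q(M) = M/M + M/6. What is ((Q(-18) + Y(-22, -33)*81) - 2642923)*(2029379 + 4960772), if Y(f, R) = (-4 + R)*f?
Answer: -18013556215641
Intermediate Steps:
Q(M) = 1 + M/6 (Q(M) = 1 + M*(⅙) = 1 + M/6)
Y(f, R) = f*(-4 + R)
((Q(-18) + Y(-22, -33)*81) - 2642923)*(2029379 + 4960772) = (((1 + (⅙)*(-18)) - 22*(-4 - 33)*81) - 2642923)*(2029379 + 4960772) = (((1 - 3) - 22*(-37)*81) - 2642923)*6990151 = ((-2 + 814*81) - 2642923)*6990151 = ((-2 + 65934) - 2642923)*6990151 = (65932 - 2642923)*6990151 = -2576991*6990151 = -18013556215641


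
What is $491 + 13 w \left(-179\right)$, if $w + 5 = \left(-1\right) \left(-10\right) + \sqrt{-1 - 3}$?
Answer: $-11144 - 4654 i \approx -11144.0 - 4654.0 i$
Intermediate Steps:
$w = 5 + 2 i$ ($w = -5 + \left(\left(-1\right) \left(-10\right) + \sqrt{-1 - 3}\right) = -5 + \left(10 + \sqrt{-4}\right) = -5 + \left(10 + 2 i\right) = 5 + 2 i \approx 5.0 + 2.0 i$)
$491 + 13 w \left(-179\right) = 491 + 13 \left(5 + 2 i\right) \left(-179\right) = 491 + \left(65 + 26 i\right) \left(-179\right) = 491 - \left(11635 + 4654 i\right) = -11144 - 4654 i$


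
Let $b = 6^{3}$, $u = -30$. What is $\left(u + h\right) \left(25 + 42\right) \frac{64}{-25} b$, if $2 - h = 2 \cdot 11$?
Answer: $1852416$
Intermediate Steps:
$h = -20$ ($h = 2 - 2 \cdot 11 = 2 - 22 = -20$)
$b = 216$
$\left(u + h\right) \left(25 + 42\right) \frac{64}{-25} b = \left(-30 - 20\right) \left(25 + 42\right) \frac{64}{-25} \cdot 216 = \left(-50\right) 67 \cdot 64 \left(- \frac{1}{25}\right) 216 = \left(-3350\right) \left(- \frac{64}{25}\right) 216 = 8576 \cdot 216 = 1852416$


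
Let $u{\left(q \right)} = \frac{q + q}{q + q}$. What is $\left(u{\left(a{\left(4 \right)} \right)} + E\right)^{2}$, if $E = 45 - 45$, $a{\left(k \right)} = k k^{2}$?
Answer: $1$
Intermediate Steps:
$a{\left(k \right)} = k^{3}$
$E = 0$
$u{\left(q \right)} = 1$ ($u{\left(q \right)} = \frac{2 q}{2 q} = 2 q \frac{1}{2 q} = 1$)
$\left(u{\left(a{\left(4 \right)} \right)} + E\right)^{2} = \left(1 + 0\right)^{2} = 1^{2} = 1$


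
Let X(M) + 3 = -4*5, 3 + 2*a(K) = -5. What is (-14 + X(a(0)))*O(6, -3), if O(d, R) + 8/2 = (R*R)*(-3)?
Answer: 1147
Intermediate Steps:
a(K) = -4 (a(K) = -3/2 + (1/2)*(-5) = -3/2 - 5/2 = -4)
O(d, R) = -4 - 3*R**2 (O(d, R) = -4 + (R*R)*(-3) = -4 + R**2*(-3) = -4 - 3*R**2)
X(M) = -23 (X(M) = -3 - 4*5 = -3 - 20 = -23)
(-14 + X(a(0)))*O(6, -3) = (-14 - 23)*(-4 - 3*(-3)**2) = -37*(-4 - 3*9) = -37*(-4 - 27) = -37*(-31) = 1147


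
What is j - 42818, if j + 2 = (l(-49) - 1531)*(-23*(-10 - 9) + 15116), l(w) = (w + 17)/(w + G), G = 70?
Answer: -501441419/21 ≈ -2.3878e+7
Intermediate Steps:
l(w) = (17 + w)/(70 + w) (l(w) = (w + 17)/(w + 70) = (17 + w)/(70 + w))
j = -500542241/21 (j = -2 + ((17 - 49)/(70 - 49) - 1531)*(-23*(-10 - 9) + 15116) = -2 + (-32/21 - 1531)*(-23*(-19) + 15116) = -2 + ((1/21)*(-32) - 1531)*(437 + 15116) = -2 + (-32/21 - 1531)*15553 = -2 - 32183/21*15553 = -2 - 500542199/21 = -500542241/21 ≈ -2.3835e+7)
j - 42818 = -500542241/21 - 42818 = -501441419/21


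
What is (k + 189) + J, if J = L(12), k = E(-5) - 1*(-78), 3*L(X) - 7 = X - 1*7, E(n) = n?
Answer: 266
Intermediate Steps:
L(X) = X/3 (L(X) = 7/3 + (X - 1*7)/3 = 7/3 + (X - 7)/3 = 7/3 + (-7 + X)/3 = 7/3 + (-7/3 + X/3) = X/3)
k = 73 (k = -5 - 1*(-78) = -5 + 78 = 73)
J = 4 (J = (⅓)*12 = 4)
(k + 189) + J = (73 + 189) + 4 = 262 + 4 = 266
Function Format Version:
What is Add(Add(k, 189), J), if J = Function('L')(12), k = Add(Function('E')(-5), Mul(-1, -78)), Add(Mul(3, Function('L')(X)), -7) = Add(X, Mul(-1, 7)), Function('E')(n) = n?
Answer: 266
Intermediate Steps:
Function('L')(X) = Mul(Rational(1, 3), X) (Function('L')(X) = Add(Rational(7, 3), Mul(Rational(1, 3), Add(X, Mul(-1, 7)))) = Add(Rational(7, 3), Mul(Rational(1, 3), Add(X, -7))) = Add(Rational(7, 3), Mul(Rational(1, 3), Add(-7, X))) = Add(Rational(7, 3), Add(Rational(-7, 3), Mul(Rational(1, 3), X))) = Mul(Rational(1, 3), X))
k = 73 (k = Add(-5, Mul(-1, -78)) = Add(-5, 78) = 73)
J = 4 (J = Mul(Rational(1, 3), 12) = 4)
Add(Add(k, 189), J) = Add(Add(73, 189), 4) = Add(262, 4) = 266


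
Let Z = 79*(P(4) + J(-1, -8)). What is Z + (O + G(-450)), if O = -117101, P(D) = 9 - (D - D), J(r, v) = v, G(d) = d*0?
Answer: -117022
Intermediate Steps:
G(d) = 0
P(D) = 9 (P(D) = 9 - 1*0 = 9 + 0 = 9)
Z = 79 (Z = 79*(9 - 8) = 79*1 = 79)
Z + (O + G(-450)) = 79 + (-117101 + 0) = 79 - 117101 = -117022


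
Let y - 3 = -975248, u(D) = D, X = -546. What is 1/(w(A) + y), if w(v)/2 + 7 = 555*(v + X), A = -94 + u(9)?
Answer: -1/1675669 ≈ -5.9678e-7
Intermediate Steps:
A = -85 (A = -94 + 9 = -85)
y = -975245 (y = 3 - 975248 = -975245)
w(v) = -606074 + 1110*v (w(v) = -14 + 2*(555*(v - 546)) = -14 + 2*(555*(-546 + v)) = -14 + 2*(-303030 + 555*v) = -14 + (-606060 + 1110*v) = -606074 + 1110*v)
1/(w(A) + y) = 1/((-606074 + 1110*(-85)) - 975245) = 1/((-606074 - 94350) - 975245) = 1/(-700424 - 975245) = 1/(-1675669) = -1/1675669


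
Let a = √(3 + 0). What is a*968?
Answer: 968*√3 ≈ 1676.6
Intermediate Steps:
a = √3 ≈ 1.7320
a*968 = √3*968 = 968*√3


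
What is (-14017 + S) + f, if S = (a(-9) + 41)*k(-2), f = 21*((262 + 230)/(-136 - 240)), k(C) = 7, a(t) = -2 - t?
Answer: -1288597/94 ≈ -13708.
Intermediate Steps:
f = -2583/94 (f = 21*(492/(-376)) = 21*(492*(-1/376)) = 21*(-123/94) = -2583/94 ≈ -27.479)
S = 336 (S = ((-2 - 1*(-9)) + 41)*7 = ((-2 + 9) + 41)*7 = (7 + 41)*7 = 48*7 = 336)
(-14017 + S) + f = (-14017 + 336) - 2583/94 = -13681 - 2583/94 = -1288597/94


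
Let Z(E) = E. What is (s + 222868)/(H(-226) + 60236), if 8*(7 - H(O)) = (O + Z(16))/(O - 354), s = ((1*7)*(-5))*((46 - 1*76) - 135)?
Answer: 106090352/27952731 ≈ 3.7953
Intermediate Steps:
s = 5775 (s = (7*(-5))*((46 - 76) - 135) = -35*(-30 - 135) = -35*(-165) = 5775)
H(O) = 7 - (16 + O)/(8*(-354 + O)) (H(O) = 7 - (O + 16)/(8*(O - 354)) = 7 - (16 + O)/(8*(-354 + O)))
(s + 222868)/(H(-226) + 60236) = (5775 + 222868)/(5*(-3968 + 11*(-226))/(8*(-354 - 226)) + 60236) = 228643/((5/8)*(-3968 - 2486)/(-580) + 60236) = 228643/((5/8)*(-1/580)*(-6454) + 60236) = 228643/(3227/464 + 60236) = 228643/(27952731/464) = 228643*(464/27952731) = 106090352/27952731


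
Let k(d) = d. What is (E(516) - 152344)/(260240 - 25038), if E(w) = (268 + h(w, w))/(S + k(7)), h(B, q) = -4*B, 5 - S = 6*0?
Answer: -457481/705606 ≈ -0.64835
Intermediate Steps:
S = 5 (S = 5 - 6*0 = 5 - 1*0 = 5 + 0 = 5)
E(w) = 67/3 - w/3 (E(w) = (268 - 4*w)/(5 + 7) = (268 - 4*w)/12 = (268 - 4*w)*(1/12) = 67/3 - w/3)
(E(516) - 152344)/(260240 - 25038) = ((67/3 - ⅓*516) - 152344)/(260240 - 25038) = ((67/3 - 172) - 152344)/235202 = (-449/3 - 152344)*(1/235202) = -457481/3*1/235202 = -457481/705606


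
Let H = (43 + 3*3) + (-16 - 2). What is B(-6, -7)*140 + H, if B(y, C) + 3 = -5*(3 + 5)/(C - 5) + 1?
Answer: 662/3 ≈ 220.67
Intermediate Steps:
B(y, C) = -2 - 40/(-5 + C) (B(y, C) = -3 + (-5*(3 + 5)/(C - 5) + 1) = -3 + (-40/(-5 + C) + 1) = -3 + (1 - 40/(-5 + C)) = -2 - 40/(-5 + C))
H = 34 (H = (43 + 9) - 18 = 52 - 18 = 34)
B(-6, -7)*140 + H = (2*(-15 - 1*(-7))/(-5 - 7))*140 + 34 = (2*(-15 + 7)/(-12))*140 + 34 = (2*(-1/12)*(-8))*140 + 34 = (4/3)*140 + 34 = 560/3 + 34 = 662/3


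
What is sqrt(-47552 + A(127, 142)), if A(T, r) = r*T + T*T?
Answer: I*sqrt(13389) ≈ 115.71*I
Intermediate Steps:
A(T, r) = T**2 + T*r (A(T, r) = T*r + T**2 = T**2 + T*r)
sqrt(-47552 + A(127, 142)) = sqrt(-47552 + 127*(127 + 142)) = sqrt(-47552 + 127*269) = sqrt(-47552 + 34163) = sqrt(-13389) = I*sqrt(13389)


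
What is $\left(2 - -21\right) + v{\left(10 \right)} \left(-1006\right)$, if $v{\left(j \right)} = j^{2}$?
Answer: $-100577$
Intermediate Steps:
$\left(2 - -21\right) + v{\left(10 \right)} \left(-1006\right) = \left(2 - -21\right) + 10^{2} \left(-1006\right) = \left(2 + 21\right) + 100 \left(-1006\right) = 23 - 100600 = -100577$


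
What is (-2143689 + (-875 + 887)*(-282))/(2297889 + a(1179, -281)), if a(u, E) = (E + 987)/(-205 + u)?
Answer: -1045624551/1119072296 ≈ -0.93437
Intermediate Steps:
a(u, E) = (987 + E)/(-205 + u)
(-2143689 + (-875 + 887)*(-282))/(2297889 + a(1179, -281)) = (-2143689 + (-875 + 887)*(-282))/(2297889 + (987 - 281)/(-205 + 1179)) = (-2143689 + 12*(-282))/(2297889 + 706/974) = (-2143689 - 3384)/(2297889 + (1/974)*706) = -2147073/(2297889 + 353/487) = -2147073/1119072296/487 = -2147073*487/1119072296 = -1045624551/1119072296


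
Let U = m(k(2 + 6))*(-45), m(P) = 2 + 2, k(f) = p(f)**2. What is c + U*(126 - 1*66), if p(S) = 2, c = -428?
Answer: -11228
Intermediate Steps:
k(f) = 4 (k(f) = 2**2 = 4)
m(P) = 4
U = -180 (U = 4*(-45) = -180)
c + U*(126 - 1*66) = -428 - 180*(126 - 1*66) = -428 - 180*(126 - 66) = -428 - 180*60 = -428 - 10800 = -11228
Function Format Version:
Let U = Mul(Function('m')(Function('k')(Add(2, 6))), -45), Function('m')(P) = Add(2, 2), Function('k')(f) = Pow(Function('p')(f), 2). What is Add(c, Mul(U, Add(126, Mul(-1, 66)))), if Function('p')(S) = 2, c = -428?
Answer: -11228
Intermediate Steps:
Function('k')(f) = 4 (Function('k')(f) = Pow(2, 2) = 4)
Function('m')(P) = 4
U = -180 (U = Mul(4, -45) = -180)
Add(c, Mul(U, Add(126, Mul(-1, 66)))) = Add(-428, Mul(-180, Add(126, Mul(-1, 66)))) = Add(-428, Mul(-180, Add(126, -66))) = Add(-428, Mul(-180, 60)) = Add(-428, -10800) = -11228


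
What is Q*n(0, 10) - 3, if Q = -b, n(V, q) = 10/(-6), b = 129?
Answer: 212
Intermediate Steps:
n(V, q) = -5/3 (n(V, q) = 10*(-⅙) = -5/3)
Q = -129 (Q = -1*129 = -129)
Q*n(0, 10) - 3 = -129*(-5/3) - 3 = 215 - 3 = 212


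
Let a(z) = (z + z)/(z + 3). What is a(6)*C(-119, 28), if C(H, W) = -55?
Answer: -220/3 ≈ -73.333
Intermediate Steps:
a(z) = 2*z/(3 + z) (a(z) = (2*z)/(3 + z) = 2*z/(3 + z))
a(6)*C(-119, 28) = (2*6/(3 + 6))*(-55) = (2*6/9)*(-55) = (2*6*(⅑))*(-55) = (4/3)*(-55) = -220/3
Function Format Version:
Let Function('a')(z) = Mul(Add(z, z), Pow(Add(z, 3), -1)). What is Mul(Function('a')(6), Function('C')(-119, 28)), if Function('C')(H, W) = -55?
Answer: Rational(-220, 3) ≈ -73.333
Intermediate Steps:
Function('a')(z) = Mul(2, z, Pow(Add(3, z), -1)) (Function('a')(z) = Mul(Mul(2, z), Pow(Add(3, z), -1)) = Mul(2, z, Pow(Add(3, z), -1)))
Mul(Function('a')(6), Function('C')(-119, 28)) = Mul(Mul(2, 6, Pow(Add(3, 6), -1)), -55) = Mul(Mul(2, 6, Pow(9, -1)), -55) = Mul(Mul(2, 6, Rational(1, 9)), -55) = Mul(Rational(4, 3), -55) = Rational(-220, 3)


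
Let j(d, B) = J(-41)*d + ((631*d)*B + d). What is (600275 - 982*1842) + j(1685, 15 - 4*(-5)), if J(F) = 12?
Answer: 36026561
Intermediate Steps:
j(d, B) = 13*d + 631*B*d (j(d, B) = 12*d + ((631*d)*B + d) = 12*d + (631*B*d + d) = 12*d + (d + 631*B*d) = 13*d + 631*B*d)
(600275 - 982*1842) + j(1685, 15 - 4*(-5)) = (600275 - 982*1842) + 1685*(13 + 631*(15 - 4*(-5))) = (600275 - 1808844) + 1685*(13 + 631*(15 + 20)) = -1208569 + 1685*(13 + 631*35) = -1208569 + 1685*(13 + 22085) = -1208569 + 1685*22098 = -1208569 + 37235130 = 36026561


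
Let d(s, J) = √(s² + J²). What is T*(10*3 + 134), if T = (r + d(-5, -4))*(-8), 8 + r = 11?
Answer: -3936 - 1312*√41 ≈ -12337.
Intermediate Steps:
d(s, J) = √(J² + s²)
r = 3 (r = -8 + 11 = 3)
T = -24 - 8*√41 (T = (3 + √((-4)² + (-5)²))*(-8) = (3 + √(16 + 25))*(-8) = (3 + √41)*(-8) = -24 - 8*√41 ≈ -75.225)
T*(10*3 + 134) = (-24 - 8*√41)*(10*3 + 134) = (-24 - 8*√41)*(30 + 134) = (-24 - 8*√41)*164 = -3936 - 1312*√41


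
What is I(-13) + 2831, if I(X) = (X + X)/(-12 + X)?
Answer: 70801/25 ≈ 2832.0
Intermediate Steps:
I(X) = 2*X/(-12 + X) (I(X) = (2*X)/(-12 + X) = 2*X/(-12 + X))
I(-13) + 2831 = 2*(-13)/(-12 - 13) + 2831 = 2*(-13)/(-25) + 2831 = 2*(-13)*(-1/25) + 2831 = 26/25 + 2831 = 70801/25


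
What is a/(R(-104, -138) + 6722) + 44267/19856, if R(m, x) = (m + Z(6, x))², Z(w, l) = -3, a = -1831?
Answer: 768019321/360803376 ≈ 2.1286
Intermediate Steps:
R(m, x) = (-3 + m)² (R(m, x) = (m - 3)² = (-3 + m)²)
a/(R(-104, -138) + 6722) + 44267/19856 = -1831/((-3 - 104)² + 6722) + 44267/19856 = -1831/((-107)² + 6722) + 44267*(1/19856) = -1831/(11449 + 6722) + 44267/19856 = -1831/18171 + 44267/19856 = 768019321/360803376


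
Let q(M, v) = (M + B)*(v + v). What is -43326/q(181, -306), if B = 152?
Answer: 2407/11322 ≈ 0.21259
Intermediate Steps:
q(M, v) = 2*v*(152 + M) (q(M, v) = (M + 152)*(v + v) = (152 + M)*(2*v) = 2*v*(152 + M))
-43326/q(181, -306) = -43326*(-1/(612*(152 + 181))) = -43326/(2*(-306)*333) = -43326/(-203796) = -43326*(-1/203796) = 2407/11322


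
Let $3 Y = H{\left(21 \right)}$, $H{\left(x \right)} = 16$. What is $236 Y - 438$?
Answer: $\frac{2462}{3} \approx 820.67$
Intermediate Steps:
$Y = \frac{16}{3}$ ($Y = \frac{1}{3} \cdot 16 = \frac{16}{3} \approx 5.3333$)
$236 Y - 438 = 236 \cdot \frac{16}{3} - 438 = \frac{3776}{3} - 438 = \frac{2462}{3}$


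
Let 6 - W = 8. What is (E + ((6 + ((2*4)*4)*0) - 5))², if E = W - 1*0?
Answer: 1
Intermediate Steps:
W = -2 (W = 6 - 1*8 = 6 - 8 = -2)
E = -2 (E = -2 - 1*0 = -2 + 0 = -2)
(E + ((6 + ((2*4)*4)*0) - 5))² = (-2 + ((6 + ((2*4)*4)*0) - 5))² = (-2 + ((6 + (8*4)*0) - 5))² = (-2 + ((6 + 32*0) - 5))² = (-2 + ((6 + 0) - 5))² = (-2 + (6 - 5))² = (-2 + 1)² = (-1)² = 1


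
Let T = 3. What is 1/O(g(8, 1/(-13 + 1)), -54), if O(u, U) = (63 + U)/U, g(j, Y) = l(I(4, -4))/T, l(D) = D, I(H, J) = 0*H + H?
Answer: -6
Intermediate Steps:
I(H, J) = H (I(H, J) = 0 + H = H)
g(j, Y) = 4/3
O(u, U) = (63 + U)/U
1/O(g(8, 1/(-13 + 1)), -54) = 1/((63 - 54)/(-54)) = 1/(-1/54*9) = 1/(-1/6) = -6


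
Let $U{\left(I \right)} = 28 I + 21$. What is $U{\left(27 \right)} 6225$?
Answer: $4836825$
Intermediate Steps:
$U{\left(I \right)} = 21 + 28 I$
$U{\left(27 \right)} 6225 = \left(21 + 28 \cdot 27\right) 6225 = \left(21 + 756\right) 6225 = 777 \cdot 6225 = 4836825$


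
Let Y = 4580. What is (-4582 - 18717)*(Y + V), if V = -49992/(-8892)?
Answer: -79168743854/741 ≈ -1.0684e+8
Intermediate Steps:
V = 4166/741 (V = -49992*(-1/8892) = 4166/741 ≈ 5.6221)
(-4582 - 18717)*(Y + V) = (-4582 - 18717)*(4580 + 4166/741) = -23299*3397946/741 = -79168743854/741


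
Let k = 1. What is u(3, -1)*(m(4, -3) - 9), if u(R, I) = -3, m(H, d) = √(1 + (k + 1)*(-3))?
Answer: 27 - 3*I*√5 ≈ 27.0 - 6.7082*I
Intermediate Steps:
m(H, d) = I*√5 (m(H, d) = √(1 + (1 + 1)*(-3)) = √(1 + 2*(-3)) = √(1 - 6) = √(-5) = I*√5)
u(3, -1)*(m(4, -3) - 9) = -3*(I*√5 - 9) = -3*(-9 + I*√5) = 27 - 3*I*√5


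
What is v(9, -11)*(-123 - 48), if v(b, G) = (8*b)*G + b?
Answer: 133893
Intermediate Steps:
v(b, G) = b + 8*G*b (v(b, G) = 8*G*b + b = b + 8*G*b)
v(9, -11)*(-123 - 48) = (9*(1 + 8*(-11)))*(-123 - 48) = (9*(1 - 88))*(-171) = (9*(-87))*(-171) = -783*(-171) = 133893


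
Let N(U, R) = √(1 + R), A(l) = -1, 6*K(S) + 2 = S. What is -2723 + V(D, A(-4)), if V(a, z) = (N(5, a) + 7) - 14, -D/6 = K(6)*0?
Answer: -2729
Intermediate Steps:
K(S) = -⅓ + S/6
D = 0 (D = -6*(-⅓ + (⅙)*6)*0 = -6*(-⅓ + 1)*0 = -4*0 = -6*0 = 0)
V(a, z) = -7 + √(1 + a) (V(a, z) = (√(1 + a) + 7) - 14 = (7 + √(1 + a)) - 14 = -7 + √(1 + a))
-2723 + V(D, A(-4)) = -2723 + (-7 + √(1 + 0)) = -2723 + (-7 + √1) = -2723 + (-7 + 1) = -2723 - 6 = -2729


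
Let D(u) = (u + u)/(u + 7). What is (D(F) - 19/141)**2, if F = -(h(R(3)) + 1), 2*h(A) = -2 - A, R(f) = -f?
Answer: 1113025/2405601 ≈ 0.46268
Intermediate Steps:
h(A) = -1 - A/2 (h(A) = (-2 - A)/2 = -1 - A/2)
F = -3/2 (F = -((-1 - (-1)*3/2) + 1) = -((-1 - 1/2*(-3)) + 1) = -((-1 + 3/2) + 1) = -(1/2 + 1) = -1*3/2 = -3/2 ≈ -1.5000)
D(u) = 2*u/(7 + u) (D(u) = (2*u)/(7 + u) = 2*u/(7 + u))
(D(F) - 19/141)**2 = (2*(-3/2)/(7 - 3/2) - 19/141)**2 = (2*(-3/2)/(11/2) - 19*1/141)**2 = (2*(-3/2)*(2/11) - 19/141)**2 = (-6/11 - 19/141)**2 = (-1055/1551)**2 = 1113025/2405601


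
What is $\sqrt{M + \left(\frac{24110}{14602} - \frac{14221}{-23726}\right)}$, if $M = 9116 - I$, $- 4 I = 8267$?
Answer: $\frac{\sqrt{6849418113350202485}}{24746218} \approx 105.76$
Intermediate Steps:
$I = - \frac{8267}{4}$ ($I = \left(- \frac{1}{4}\right) 8267 = - \frac{8267}{4} \approx -2066.8$)
$M = \frac{44731}{4}$ ($M = 9116 - - \frac{8267}{4} = 9116 + \frac{8267}{4} = \frac{44731}{4} \approx 11183.0$)
$\sqrt{M + \left(\frac{24110}{14602} - \frac{14221}{-23726}\right)} = \sqrt{\frac{44731}{4} + \left(\frac{24110}{14602} - \frac{14221}{-23726}\right)} = \sqrt{\frac{44731}{4} + \left(24110 \cdot \frac{1}{14602} - - \frac{14221}{23726}\right)} = \sqrt{\frac{44731}{4} + \left(\frac{12055}{7301} + \frac{14221}{23726}\right)} = \sqrt{\frac{44731}{4} + \frac{389844451}{173223526}} = \sqrt{\frac{3875010459655}{346447052}} = \frac{\sqrt{6849418113350202485}}{24746218}$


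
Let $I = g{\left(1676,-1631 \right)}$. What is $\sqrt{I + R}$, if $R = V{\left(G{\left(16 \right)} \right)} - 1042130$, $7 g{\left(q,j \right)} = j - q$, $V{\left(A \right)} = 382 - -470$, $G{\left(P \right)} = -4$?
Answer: $\frac{i \sqrt{51045771}}{7} \approx 1020.7 i$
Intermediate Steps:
$V{\left(A \right)} = 852$ ($V{\left(A \right)} = 382 + 470 = 852$)
$g{\left(q,j \right)} = - \frac{q}{7} + \frac{j}{7}$ ($g{\left(q,j \right)} = \frac{j - q}{7} = - \frac{q}{7} + \frac{j}{7}$)
$R = -1041278$ ($R = 852 - 1042130 = -1041278$)
$I = - \frac{3307}{7}$ ($I = \left(- \frac{1}{7}\right) 1676 + \frac{1}{7} \left(-1631\right) = - \frac{1676}{7} - 233 = - \frac{3307}{7} \approx -472.43$)
$\sqrt{I + R} = \sqrt{- \frac{3307}{7} - 1041278} = \sqrt{- \frac{7292253}{7}} = \frac{i \sqrt{51045771}}{7}$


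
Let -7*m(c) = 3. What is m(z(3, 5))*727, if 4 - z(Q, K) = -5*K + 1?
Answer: -2181/7 ≈ -311.57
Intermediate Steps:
z(Q, K) = 3 + 5*K (z(Q, K) = 4 - (-5*K + 1) = 4 - (1 - 5*K) = 4 + (-1 + 5*K) = 3 + 5*K)
m(c) = -3/7 (m(c) = -⅐*3 = -3/7)
m(z(3, 5))*727 = -3/7*727 = -2181/7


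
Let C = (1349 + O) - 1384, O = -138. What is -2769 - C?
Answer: -2596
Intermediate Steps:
C = -173 (C = (1349 - 138) - 1384 = 1211 - 1384 = -173)
-2769 - C = -2769 - 1*(-173) = -2769 + 173 = -2596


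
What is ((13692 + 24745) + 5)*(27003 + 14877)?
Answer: 1609950960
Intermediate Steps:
((13692 + 24745) + 5)*(27003 + 14877) = (38437 + 5)*41880 = 38442*41880 = 1609950960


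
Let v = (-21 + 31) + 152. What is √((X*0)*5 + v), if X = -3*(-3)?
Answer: 9*√2 ≈ 12.728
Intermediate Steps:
X = 9
v = 162 (v = 10 + 152 = 162)
√((X*0)*5 + v) = √((9*0)*5 + 162) = √(0*5 + 162) = √(0 + 162) = √162 = 9*√2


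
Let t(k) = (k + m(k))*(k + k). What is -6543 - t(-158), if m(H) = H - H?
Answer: -56471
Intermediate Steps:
m(H) = 0
t(k) = 2*k**2 (t(k) = (k + 0)*(k + k) = k*(2*k) = 2*k**2)
-6543 - t(-158) = -6543 - 2*(-158)**2 = -6543 - 2*24964 = -6543 - 1*49928 = -6543 - 49928 = -56471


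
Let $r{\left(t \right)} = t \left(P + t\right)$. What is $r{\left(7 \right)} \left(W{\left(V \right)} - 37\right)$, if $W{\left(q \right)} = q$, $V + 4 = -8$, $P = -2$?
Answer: $-1715$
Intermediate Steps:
$V = -12$ ($V = -4 - 8 = -12$)
$r{\left(t \right)} = t \left(-2 + t\right)$
$r{\left(7 \right)} \left(W{\left(V \right)} - 37\right) = 7 \left(-2 + 7\right) \left(-12 - 37\right) = 7 \cdot 5 \left(-12 + \left(-41 + 4\right)\right) = 35 \left(-12 - 37\right) = 35 \left(-49\right) = -1715$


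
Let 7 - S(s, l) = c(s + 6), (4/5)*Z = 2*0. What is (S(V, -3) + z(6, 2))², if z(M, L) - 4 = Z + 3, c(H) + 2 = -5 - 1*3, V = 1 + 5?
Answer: 576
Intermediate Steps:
V = 6
Z = 0 (Z = 5*(2*0)/4 = (5/4)*0 = 0)
c(H) = -10 (c(H) = -2 + (-5 - 1*3) = -2 + (-5 - 3) = -2 - 8 = -10)
z(M, L) = 7 (z(M, L) = 4 + (0 + 3) = 4 + 3 = 7)
S(s, l) = 17 (S(s, l) = 7 - 1*(-10) = 7 + 10 = 17)
(S(V, -3) + z(6, 2))² = (17 + 7)² = 24² = 576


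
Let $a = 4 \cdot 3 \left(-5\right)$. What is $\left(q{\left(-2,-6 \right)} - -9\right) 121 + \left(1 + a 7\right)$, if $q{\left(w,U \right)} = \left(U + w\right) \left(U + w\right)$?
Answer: $8414$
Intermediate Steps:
$a = -60$ ($a = 12 \left(-5\right) = -60$)
$q{\left(w,U \right)} = \left(U + w\right)^{2}$
$\left(q{\left(-2,-6 \right)} - -9\right) 121 + \left(1 + a 7\right) = \left(\left(-6 - 2\right)^{2} - -9\right) 121 + \left(1 - 420\right) = \left(\left(-8\right)^{2} + 9\right) 121 + \left(1 - 420\right) = \left(64 + 9\right) 121 - 419 = 73 \cdot 121 - 419 = 8833 - 419 = 8414$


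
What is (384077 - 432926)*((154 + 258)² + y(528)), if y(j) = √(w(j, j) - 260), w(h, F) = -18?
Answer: -8291824656 - 48849*I*√278 ≈ -8.2918e+9 - 8.1448e+5*I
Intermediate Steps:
y(j) = I*√278 (y(j) = √(-18 - 260) = √(-278) = I*√278)
(384077 - 432926)*((154 + 258)² + y(528)) = (384077 - 432926)*((154 + 258)² + I*√278) = -48849*(412² + I*√278) = -48849*(169744 + I*√278) = -8291824656 - 48849*I*√278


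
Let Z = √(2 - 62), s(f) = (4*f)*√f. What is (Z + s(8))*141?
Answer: 9024*√2 + 282*I*√15 ≈ 12762.0 + 1092.2*I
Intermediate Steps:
s(f) = 4*f^(3/2)
Z = 2*I*√15 (Z = √(-60) = 2*I*√15 ≈ 7.746*I)
(Z + s(8))*141 = (2*I*√15 + 4*8^(3/2))*141 = (2*I*√15 + 4*(16*√2))*141 = (2*I*√15 + 64*√2)*141 = (64*√2 + 2*I*√15)*141 = 9024*√2 + 282*I*√15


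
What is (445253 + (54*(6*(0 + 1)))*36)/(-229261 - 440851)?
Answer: -456917/670112 ≈ -0.68185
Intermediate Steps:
(445253 + (54*(6*(0 + 1)))*36)/(-229261 - 440851) = (445253 + (54*(6*1))*36)/(-670112) = (445253 + (54*6)*36)*(-1/670112) = (445253 + 324*36)*(-1/670112) = (445253 + 11664)*(-1/670112) = 456917*(-1/670112) = -456917/670112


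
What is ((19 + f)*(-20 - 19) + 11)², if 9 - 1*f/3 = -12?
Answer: 10156969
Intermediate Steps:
f = 63 (f = 27 - 3*(-12) = 27 + 36 = 63)
((19 + f)*(-20 - 19) + 11)² = ((19 + 63)*(-20 - 19) + 11)² = (82*(-39) + 11)² = (-3198 + 11)² = (-3187)² = 10156969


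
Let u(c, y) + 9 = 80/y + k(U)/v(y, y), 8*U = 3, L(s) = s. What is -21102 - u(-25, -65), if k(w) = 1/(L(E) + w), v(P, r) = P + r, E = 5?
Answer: -58951491/2795 ≈ -21092.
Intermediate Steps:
U = 3/8 (U = (1/8)*3 = 3/8 ≈ 0.37500)
k(w) = 1/(5 + w)
u(c, y) = -9 + 3444/(43*y) (u(c, y) = -9 + (80/y + 1/((5 + 3/8)*(y + y))) = -9 + (80/y + 1/((43/8)*((2*y)))) = -9 + (80/y + 8*(1/(2*y))/43) = -9 + (80/y + 4/(43*y)) = -9 + 3444/(43*y))
-21102 - u(-25, -65) = -21102 - (-9 + (3444/43)/(-65)) = -21102 - (-9 + (3444/43)*(-1/65)) = -21102 - (-9 - 3444/2795) = -21102 - 1*(-28599/2795) = -21102 + 28599/2795 = -58951491/2795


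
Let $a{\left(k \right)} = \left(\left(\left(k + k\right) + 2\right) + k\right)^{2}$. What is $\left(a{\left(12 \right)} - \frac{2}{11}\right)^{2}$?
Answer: $\frac{252237924}{121} \approx 2.0846 \cdot 10^{6}$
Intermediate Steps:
$a{\left(k \right)} = \left(2 + 3 k\right)^{2}$ ($a{\left(k \right)} = \left(\left(2 k + 2\right) + k\right)^{2} = \left(\left(2 + 2 k\right) + k\right)^{2} = \left(2 + 3 k\right)^{2}$)
$\left(a{\left(12 \right)} - \frac{2}{11}\right)^{2} = \left(\left(2 + 3 \cdot 12\right)^{2} - \frac{2}{11}\right)^{2} = \left(\left(2 + 36\right)^{2} - \frac{2}{11}\right)^{2} = \left(38^{2} - \frac{2}{11}\right)^{2} = \left(1444 - \frac{2}{11}\right)^{2} = \left(\frac{15882}{11}\right)^{2} = \frac{252237924}{121}$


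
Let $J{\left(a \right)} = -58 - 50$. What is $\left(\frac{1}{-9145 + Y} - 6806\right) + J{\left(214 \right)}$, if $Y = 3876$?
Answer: $- \frac{36429867}{5269} \approx -6914.0$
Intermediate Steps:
$J{\left(a \right)} = -108$ ($J{\left(a \right)} = -58 - 50 = -108$)
$\left(\frac{1}{-9145 + Y} - 6806\right) + J{\left(214 \right)} = \left(\frac{1}{-9145 + 3876} - 6806\right) - 108 = \left(\frac{1}{-5269} - 6806\right) - 108 = \left(- \frac{1}{5269} - 6806\right) - 108 = - \frac{35860815}{5269} - 108 = - \frac{36429867}{5269}$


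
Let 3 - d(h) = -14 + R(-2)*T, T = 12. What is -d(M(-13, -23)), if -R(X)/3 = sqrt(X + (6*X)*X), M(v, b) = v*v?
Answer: -17 - 36*sqrt(22) ≈ -185.85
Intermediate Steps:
M(v, b) = v**2
R(X) = -3*sqrt(X + 6*X**2) (R(X) = -3*sqrt(X + (6*X)*X) = -3*sqrt(X + 6*X**2))
d(h) = 17 + 36*sqrt(22) (d(h) = 3 - (-14 - 3*sqrt(22)*12) = 3 - (-14 - 36*sqrt(22)) = 3 + (14 + 36*sqrt(22)) = 17 + 36*sqrt(22))
-d(M(-13, -23)) = -(17 + 36*sqrt(22)) = -17 - 36*sqrt(22)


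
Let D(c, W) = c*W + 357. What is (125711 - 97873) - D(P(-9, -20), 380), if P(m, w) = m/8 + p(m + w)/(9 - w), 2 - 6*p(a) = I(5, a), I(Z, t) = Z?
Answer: 1619073/58 ≈ 27915.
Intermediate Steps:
p(a) = -½ (p(a) = ⅓ - ⅙*5 = ⅓ - ⅚ = -½)
P(m, w) = -1/(2*(9 - w)) + m/8 (P(m, w) = m/8 - 1/(2*(9 - w)) = -1/(2*(9 - w)) + m/8)
D(c, W) = 357 + W*c (D(c, W) = W*c + 357 = 357 + W*c)
(125711 - 97873) - D(P(-9, -20), 380) = (125711 - 97873) - (357 + 380*((4 - 9*(-9) - 9*(-20))/(8*(-9 - 20)))) = 27838 - (357 + 380*((⅛)*(4 + 81 + 180)/(-29))) = 27838 - (357 + 380*((⅛)*(-1/29)*265)) = 27838 - (357 + 380*(-265/232)) = 27838 - (357 - 25175/58) = 27838 - 1*(-4469/58) = 27838 + 4469/58 = 1619073/58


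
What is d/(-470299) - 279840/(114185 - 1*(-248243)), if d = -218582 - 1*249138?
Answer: 861508000/3873852863 ≈ 0.22239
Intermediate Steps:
d = -467720 (d = -218582 - 249138 = -467720)
d/(-470299) - 279840/(114185 - 1*(-248243)) = -467720/(-470299) - 279840/(114185 - 1*(-248243)) = -467720*(-1/470299) - 279840/(114185 + 248243) = 467720/470299 - 279840/362428 = 467720/470299 - 279840*1/362428 = 467720/470299 - 6360/8237 = 861508000/3873852863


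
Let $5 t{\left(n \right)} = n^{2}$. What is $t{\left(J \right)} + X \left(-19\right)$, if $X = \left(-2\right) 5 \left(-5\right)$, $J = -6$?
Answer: $- \frac{4714}{5} \approx -942.8$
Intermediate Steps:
$X = 50$ ($X = \left(-10\right) \left(-5\right) = 50$)
$t{\left(n \right)} = \frac{n^{2}}{5}$
$t{\left(J \right)} + X \left(-19\right) = \frac{\left(-6\right)^{2}}{5} + 50 \left(-19\right) = \frac{1}{5} \cdot 36 - 950 = \frac{36}{5} - 950 = - \frac{4714}{5}$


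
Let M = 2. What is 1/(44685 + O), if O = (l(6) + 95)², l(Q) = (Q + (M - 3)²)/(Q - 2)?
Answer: 16/864729 ≈ 1.8503e-5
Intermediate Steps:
l(Q) = (1 + Q)/(-2 + Q) (l(Q) = (Q + (2 - 3)²)/(Q - 2) = (Q + (-1)²)/(-2 + Q) = (Q + 1)/(-2 + Q) = (1 + Q)/(-2 + Q))
O = 149769/16 (O = ((1 + 6)/(-2 + 6) + 95)² = (7/4 + 95)² = (387/4)² = 149769/16 ≈ 9360.6)
1/(44685 + O) = 1/(44685 + 149769/16) = 1/(864729/16) = 16/864729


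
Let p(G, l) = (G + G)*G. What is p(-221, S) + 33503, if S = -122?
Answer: 131185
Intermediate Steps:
p(G, l) = 2*G**2 (p(G, l) = (2*G)*G = 2*G**2)
p(-221, S) + 33503 = 2*(-221)**2 + 33503 = 2*48841 + 33503 = 97682 + 33503 = 131185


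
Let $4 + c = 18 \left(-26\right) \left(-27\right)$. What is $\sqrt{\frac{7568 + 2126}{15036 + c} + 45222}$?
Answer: $\frac{\sqrt{8654633334830}}{13834} \approx 212.66$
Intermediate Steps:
$c = 12632$ ($c = -4 + 18 \left(-26\right) \left(-27\right) = -4 - -12636 = -4 + 12636 = 12632$)
$\sqrt{\frac{7568 + 2126}{15036 + c} + 45222} = \sqrt{\frac{7568 + 2126}{15036 + 12632} + 45222} = \sqrt{\frac{9694}{27668} + 45222} = \sqrt{9694 \cdot \frac{1}{27668} + 45222} = \sqrt{\frac{4847}{13834} + 45222} = \sqrt{\frac{625605995}{13834}} = \frac{\sqrt{8654633334830}}{13834}$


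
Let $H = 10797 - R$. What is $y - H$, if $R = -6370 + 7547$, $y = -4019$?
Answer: $-13639$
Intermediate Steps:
$R = 1177$
$H = 9620$ ($H = 10797 - 1177 = 9620$)
$y - H = -4019 - 9620 = -13639$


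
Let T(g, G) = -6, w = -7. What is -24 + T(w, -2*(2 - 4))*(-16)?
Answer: 72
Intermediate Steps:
-24 + T(w, -2*(2 - 4))*(-16) = -24 - 6*(-16) = -24 + 96 = 72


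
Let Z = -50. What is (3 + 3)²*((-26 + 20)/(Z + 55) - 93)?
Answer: -16956/5 ≈ -3391.2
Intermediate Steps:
(3 + 3)²*((-26 + 20)/(Z + 55) - 93) = (3 + 3)²*((-26 + 20)/(-50 + 55) - 93) = 6²*(-6/5 - 93) = 36*(-6*⅕ - 93) = 36*(-6/5 - 93) = 36*(-471/5) = -16956/5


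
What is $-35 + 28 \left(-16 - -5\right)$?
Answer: $-343$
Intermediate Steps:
$-35 + 28 \left(-16 - -5\right) = -35 + 28 \left(-16 + 5\right) = -35 + 28 \left(-11\right) = -35 - 308 = -343$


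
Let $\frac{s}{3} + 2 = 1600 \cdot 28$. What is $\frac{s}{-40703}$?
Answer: $- \frac{10338}{3131} \approx -3.3018$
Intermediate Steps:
$s = 134394$ ($s = -6 + 3 \cdot 1600 \cdot 28 = -6 + 3 \cdot 44800 = -6 + 134400 = 134394$)
$\frac{s}{-40703} = \frac{134394}{-40703} = 134394 \left(- \frac{1}{40703}\right) = - \frac{10338}{3131}$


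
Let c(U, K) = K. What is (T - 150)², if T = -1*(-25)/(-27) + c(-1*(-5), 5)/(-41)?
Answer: 27959184100/1225449 ≈ 22815.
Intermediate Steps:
T = -1160/1107 (T = -1*(-25)/(-27) + 5/(-41) = 25*(-1/27) + 5*(-1/41) = -25/27 - 5/41 = -1160/1107 ≈ -1.0479)
(T - 150)² = (-1160/1107 - 150)² = (-167210/1107)² = 27959184100/1225449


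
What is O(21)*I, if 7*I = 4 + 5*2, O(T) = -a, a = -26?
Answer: 52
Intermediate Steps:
O(T) = 26 (O(T) = -1*(-26) = 26)
I = 2 (I = (4 + 5*2)/7 = (4 + 10)/7 = (⅐)*14 = 2)
O(21)*I = 26*2 = 52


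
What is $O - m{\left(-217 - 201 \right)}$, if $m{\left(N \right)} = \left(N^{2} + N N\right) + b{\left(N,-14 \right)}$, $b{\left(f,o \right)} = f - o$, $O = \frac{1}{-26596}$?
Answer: $- \frac{9283174225}{26596} \approx -3.4904 \cdot 10^{5}$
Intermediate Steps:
$O = - \frac{1}{26596} \approx -3.76 \cdot 10^{-5}$
$m{\left(N \right)} = 14 + N + 2 N^{2}$ ($m{\left(N \right)} = \left(N^{2} + N N\right) + \left(N - -14\right) = \left(N^{2} + N^{2}\right) + \left(N + 14\right) = 2 N^{2} + \left(14 + N\right) = 14 + N + 2 N^{2}$)
$O - m{\left(-217 - 201 \right)} = - \frac{1}{26596} - \left(14 - 418 + 2 \left(-217 - 201\right)^{2}\right) = - \frac{1}{26596} - \left(14 - 418 + 2 \left(-418\right)^{2}\right) = - \frac{1}{26596} - \left(14 - 418 + 2 \cdot 174724\right) = - \frac{1}{26596} - \left(14 - 418 + 349448\right) = - \frac{1}{26596} - 349044 = - \frac{9283174225}{26596}$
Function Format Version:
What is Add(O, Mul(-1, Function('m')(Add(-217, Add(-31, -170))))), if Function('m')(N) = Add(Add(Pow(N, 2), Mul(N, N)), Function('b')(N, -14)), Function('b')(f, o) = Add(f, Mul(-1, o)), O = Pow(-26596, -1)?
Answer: Rational(-9283174225, 26596) ≈ -3.4904e+5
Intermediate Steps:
O = Rational(-1, 26596) ≈ -3.7600e-5
Function('m')(N) = Add(14, N, Mul(2, Pow(N, 2))) (Function('m')(N) = Add(Add(Pow(N, 2), Mul(N, N)), Add(N, Mul(-1, -14))) = Add(Add(Pow(N, 2), Pow(N, 2)), Add(N, 14)) = Add(Mul(2, Pow(N, 2)), Add(14, N)) = Add(14, N, Mul(2, Pow(N, 2))))
Add(O, Mul(-1, Function('m')(Add(-217, Add(-31, -170))))) = Add(Rational(-1, 26596), Mul(-1, Add(14, Add(-217, Add(-31, -170)), Mul(2, Pow(Add(-217, Add(-31, -170)), 2))))) = Add(Rational(-1, 26596), Mul(-1, Add(14, Add(-217, -201), Mul(2, Pow(Add(-217, -201), 2))))) = Add(Rational(-1, 26596), Mul(-1, Add(14, -418, Mul(2, Pow(-418, 2))))) = Add(Rational(-1, 26596), Mul(-1, Add(14, -418, Mul(2, 174724)))) = Add(Rational(-1, 26596), Mul(-1, Add(14, -418, 349448))) = Add(Rational(-1, 26596), Mul(-1, 349044)) = Add(Rational(-1, 26596), -349044) = Rational(-9283174225, 26596)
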